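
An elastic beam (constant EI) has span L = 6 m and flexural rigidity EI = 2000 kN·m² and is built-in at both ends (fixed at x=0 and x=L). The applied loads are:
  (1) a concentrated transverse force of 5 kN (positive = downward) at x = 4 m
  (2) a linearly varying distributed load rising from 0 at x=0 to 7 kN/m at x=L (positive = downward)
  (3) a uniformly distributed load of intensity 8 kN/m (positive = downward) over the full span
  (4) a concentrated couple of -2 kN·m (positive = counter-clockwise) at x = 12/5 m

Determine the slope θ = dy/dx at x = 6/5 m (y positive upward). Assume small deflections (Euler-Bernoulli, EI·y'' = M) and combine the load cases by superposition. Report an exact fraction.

Load 1 — point force P=5 kN at a=4 m (b=L-a=2):
  θ_1 = -Pb²x(2aL-(3a+b)x)/(2L³EI)  [x≤a] = -5·2²·(6/5)·(2·4·6-(3·4+2)·(6/5))/(2·6³·2000) = -13/15000 rad
Load 2 — triangular load w₀=7 kN/m (0→w₀ over full span):
  θ_2 = -w₀(2x(L-x)(L-2x)(x+2L)+x²(L-x)²)/(120LEI) = -7·(2·(6/5)·(6-(6/5))·(6-2·(6/5))·((6/5)+2·6)+(6/5)²·(6-(6/5))²)/(120·6·2000) = -441/156250 rad
Load 3 — uniform load w=8 kN/m over full span:
  θ_3 = -wx(L-x)(L-2x)/(12EI) = -8·(6/5)·(6-(6/5))·(6-2·(6/5))/(12·2000) = -108/15625 rad
Load 4 — applied couple M₀=-2 kN·m at a=12/5 m (b=L-a=18/5):
  θ_4 = (R_Ax²/2 - M_Ax)/EI  [x≤a] with R_A=-12/25, M_A=-6/25 = ((-12/25)·(6/5)²/2 - (-6/25)·(6/5))/2000 = -9/312500 rad
Superposition: θ = Σ θ_i = -19931/1875000 rad ≈ -0.010630 rad

θ(6/5) = -19931/1875000 rad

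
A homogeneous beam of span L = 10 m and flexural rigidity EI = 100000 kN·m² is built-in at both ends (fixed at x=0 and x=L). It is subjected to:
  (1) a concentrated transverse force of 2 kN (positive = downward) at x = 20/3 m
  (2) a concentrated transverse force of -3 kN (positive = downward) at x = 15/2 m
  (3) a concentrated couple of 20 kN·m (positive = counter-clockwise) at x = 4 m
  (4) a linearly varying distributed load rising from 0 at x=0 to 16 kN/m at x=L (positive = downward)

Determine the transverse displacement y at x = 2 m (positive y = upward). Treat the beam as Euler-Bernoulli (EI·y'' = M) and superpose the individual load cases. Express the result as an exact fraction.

y(2) = -2466853/3240000000 m

Load 1 — point force P=2 kN at a=20/3 m (b=L-a=10/3):
  y_1 = -Pb²x²(3aL-(3a+b)x)/(6L³EI)  [x≤a] = -2·(10/3)²·2²·(3·(20/3)·10-(3·(20/3)+(10/3))·2)/(6·10³·100000) = -23/1012500 m
Load 2 — point force P=-3 kN at a=15/2 m (b=L-a=5/2):
  y_2 = -Pb²x²(3aL-(3a+b)x)/(6L³EI)  [x≤a] = -(-3)·(5/2)²·2²·(3·(15/2)·10-(3·(15/2)+(5/2))·2)/(6·10³·100000) = 7/320000 m
Load 3 — applied couple M₀=20 kN·m at a=4 m (b=L-a=6):
  y_3 = (R_Ax³/6 - M_Ax²/2)/EI  [x≤a] with R_A=72/25, M_A=12/5 = ((72/25)·2³/6 - (12/5)·2²/2)/100000 = -3/312500 m
Load 4 — triangular load w₀=16 kN/m (0→w₀ over full span):
  y_4 = -w₀x²(L-x)²(x+2L)/(120LEI) = -16·2²·(10-2)²·(2+2·10)/(120·10·100000) = -176/234375 m
Superposition: y = Σ y_i = -2466853/3240000000 m ≈ -0.000761 m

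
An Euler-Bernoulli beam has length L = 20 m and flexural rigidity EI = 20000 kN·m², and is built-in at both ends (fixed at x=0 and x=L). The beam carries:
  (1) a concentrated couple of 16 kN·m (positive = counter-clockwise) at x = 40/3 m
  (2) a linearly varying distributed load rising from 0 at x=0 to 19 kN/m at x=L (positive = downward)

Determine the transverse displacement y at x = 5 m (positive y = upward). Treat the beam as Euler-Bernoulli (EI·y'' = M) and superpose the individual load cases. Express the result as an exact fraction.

y(5) = -23597/230400 m

Load 1 — applied couple M₀=16 kN·m at a=40/3 m (b=L-a=20/3):
  y_1 = (R_Ax³/6 - M_Ax²/2)/EI  [x≤a] with R_A=16/15, M_A=16/3 = ((16/15)·5³/6 - (16/3)·5²/2)/20000 = -1/450 m
Load 2 — triangular load w₀=19 kN/m (0→w₀ over full span):
  y_2 = -w₀x²(L-x)²(x+2L)/(120LEI) = -19·5²·(20-5)²·(5+2·20)/(120·20·20000) = -513/5120 m
Superposition: y = Σ y_i = -23597/230400 m ≈ -0.102418 m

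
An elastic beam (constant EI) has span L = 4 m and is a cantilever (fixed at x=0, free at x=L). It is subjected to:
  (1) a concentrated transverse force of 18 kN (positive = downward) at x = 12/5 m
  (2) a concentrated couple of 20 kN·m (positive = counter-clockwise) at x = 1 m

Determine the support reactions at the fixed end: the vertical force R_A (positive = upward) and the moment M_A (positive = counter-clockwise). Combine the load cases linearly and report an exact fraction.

R_A = 18 kN, M_A = 116/5 kN·m

Load 1 — point force P=18 kN at a=12/5 m (b=L-a=8/5):
  R_A = P = 18 kN
  M_A = Pa = 18·(12/5) = 216/5 kN·m
Load 2 — applied couple M₀=20 kN·m at a=1 m (b=L-a=3):
  R_A = 0 kN
  M_A = -M₀ = -20 kN·m
Superposition: R_A = 18 kN, M_A = 116/5 kN·m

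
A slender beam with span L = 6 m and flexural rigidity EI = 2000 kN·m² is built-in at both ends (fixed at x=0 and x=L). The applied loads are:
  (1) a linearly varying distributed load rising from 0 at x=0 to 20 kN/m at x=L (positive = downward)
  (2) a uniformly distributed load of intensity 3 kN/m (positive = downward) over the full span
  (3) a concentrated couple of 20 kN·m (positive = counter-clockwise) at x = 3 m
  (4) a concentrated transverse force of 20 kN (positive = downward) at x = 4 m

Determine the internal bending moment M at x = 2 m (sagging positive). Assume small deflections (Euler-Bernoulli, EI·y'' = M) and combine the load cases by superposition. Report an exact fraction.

Load 1 — triangular load w₀=20 kN/m (0→w₀ over full span):
  M_1 = 3w₀Lx/20 - w₀L²/30 - w₀x³/(6L) = 3·20·6·2/20 - 20·6²/30 - 20·2³/(6·6) = 68/9 kN·m
Load 2 — uniform load w=3 kN/m over full span:
  M_2 = wLx/2 - wL²/12 - wx²/2 = 3·6·2/2 - 3·6²/12 - 3·2²/2 = 3 kN·m
Load 3 — applied couple M₀=20 kN·m at a=3 m (b=L-a=3):
  M_3 = R_Ax - M_A  [x≤a] with R_A=5, M_A=5 = 5·2 - 5 = 5 kN·m
Load 4 — point force P=20 kN at a=4 m (b=L-a=2):
  M_4 = Pb²(3a+b)x/L³ - Pab²/L²  [x≤a] = 20·2²·(3·4+2)·2/6³ - 20·4·2²/6² = 40/27 kN·m
Superposition: M = Σ M_i = 460/27 kN·m ≈ 17.037037 kN·m

M(2) = 460/27 kN·m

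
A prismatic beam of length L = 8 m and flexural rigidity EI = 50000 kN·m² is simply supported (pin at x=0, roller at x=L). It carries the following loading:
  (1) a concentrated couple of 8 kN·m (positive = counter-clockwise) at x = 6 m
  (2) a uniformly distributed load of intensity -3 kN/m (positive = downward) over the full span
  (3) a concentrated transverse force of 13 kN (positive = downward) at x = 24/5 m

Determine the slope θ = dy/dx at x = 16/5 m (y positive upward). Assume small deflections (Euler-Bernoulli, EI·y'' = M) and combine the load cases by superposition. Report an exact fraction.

Load 1 — applied couple M₀=8 kN·m at a=6 m (b=L-a=2):
  θ_1 = (M₀x²/(2L)+C₁)/EI  [x≤a] with C₁=M₀(3b²-L²)/(6L)=-26/3 = (8·(16/5)²/(2·8)+(-26/3))/50000 = -133/1875000 rad
Load 2 — uniform load w=-3 kN/m over full span:
  θ_2 = -w(L³-6Lx²+4x³)/(24EI) = -(-3)·(8³-6·8·(16/5)²+4·(16/5)³)/(24·50000) = 148/390625 rad
Load 3 — point force P=13 kN at a=24/5 m (b=L-a=16/5):
  θ_3 = -Pb(L²-b²-3x²)/(6LEI)  [x≤a] = -13·(16/5)·(8²-(16/5)²-3·(16/5)²)/(6·8·50000) = -156/390625 rad
Superposition: θ = Σ θ_i = -857/9375000 rad ≈ -0.000091 rad

θ(16/5) = -857/9375000 rad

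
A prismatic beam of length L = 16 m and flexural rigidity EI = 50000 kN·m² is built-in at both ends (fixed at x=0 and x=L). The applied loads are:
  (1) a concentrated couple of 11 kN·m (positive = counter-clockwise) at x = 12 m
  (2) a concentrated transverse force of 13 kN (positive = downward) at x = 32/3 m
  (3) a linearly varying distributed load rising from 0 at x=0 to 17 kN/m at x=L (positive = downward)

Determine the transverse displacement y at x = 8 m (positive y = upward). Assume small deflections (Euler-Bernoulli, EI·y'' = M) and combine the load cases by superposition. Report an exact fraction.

Load 1 — applied couple M₀=11 kN·m at a=12 m (b=L-a=4):
  y_1 = (R_Ax³/6 - M_Ax²/2)/EI  [x≤a] with R_A=99/128, M_A=55/16 = ((99/128)·8³/6 - (55/16)·8²/2)/50000 = -11/12500 m
Load 2 — point force P=13 kN at a=32/3 m (b=L-a=16/3):
  y_2 = -Pb²x²(3aL-(3a+b)x)/(6L³EI)  [x≤a] = -13·(16/3)²·8²·(3·(32/3)·16-(3·(32/3)+(16/3))·8)/(6·16³·50000) = -208/50625 m
Load 3 — triangular load w₀=17 kN/m (0→w₀ over full span):
  y_3 = -w₀x²(L-x)²(x+2L)/(120LEI) = -17·8²·(16-8)²·(8+2·16)/(120·16·50000) = -272/9375 m
Superposition: y = Σ y_i = -34427/1012500 m ≈ -0.034002 m

y(8) = -34427/1012500 m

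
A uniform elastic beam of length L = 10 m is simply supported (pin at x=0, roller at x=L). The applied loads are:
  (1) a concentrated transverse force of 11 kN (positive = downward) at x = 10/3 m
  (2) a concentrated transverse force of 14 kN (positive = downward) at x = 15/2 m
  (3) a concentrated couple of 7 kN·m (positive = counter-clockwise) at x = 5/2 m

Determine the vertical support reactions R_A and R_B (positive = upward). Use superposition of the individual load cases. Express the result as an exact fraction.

Load 1 — point force P=11 kN at a=10/3 m (b=L-a=20/3):
  R_A = Pb/L = 11·(20/3)/10 = 22/3 kN
  R_B = Pa/L = 11·(10/3)/10 = 11/3 kN
Load 2 — point force P=14 kN at a=15/2 m (b=L-a=5/2):
  R_A = Pb/L = 14·(5/2)/10 = 7/2 kN
  R_B = Pa/L = 14·(15/2)/10 = 21/2 kN
Load 3 — applied couple M₀=7 kN·m at a=5/2 m (b=L-a=15/2):
  R_A = M₀/L = 7/10 kN
  R_B = -M₀/L = -7/10 kN
Superposition: R_A = 173/15 kN, R_B = 202/15 kN

R_A = 173/15 kN, R_B = 202/15 kN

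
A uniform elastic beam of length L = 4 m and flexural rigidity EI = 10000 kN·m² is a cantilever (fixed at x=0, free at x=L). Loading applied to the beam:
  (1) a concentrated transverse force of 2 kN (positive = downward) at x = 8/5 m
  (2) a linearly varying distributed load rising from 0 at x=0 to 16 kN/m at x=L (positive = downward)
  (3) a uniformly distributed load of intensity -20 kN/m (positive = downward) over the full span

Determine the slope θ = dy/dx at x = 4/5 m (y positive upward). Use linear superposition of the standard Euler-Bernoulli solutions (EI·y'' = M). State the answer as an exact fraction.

Load 1 — point force P=2 kN at a=8/5 m (b=L-a=12/5):
  θ_1 = -Px(2a-x)/(2EI)  [x≤a] = -2·(4/5)·(2·(8/5)-(4/5))/(2·10000) = -3/15625 rad
Load 2 — triangular load w₀=16 kN/m (0→w₀ over full span):
  θ_2 = (w₀Lx²/4-w₀L²x/3-w₀x⁴/(24L))/EI = (16·4·(4/5)²/4-16·4²·(4/5)/3-16·(4/5)⁴/(24·4))/10000 = -6808/1171875 rad
Load 3 — uniform load w=-20 kN/m over full span:
  θ_3 = -wx(x²-3Lx+3L²)/(6EI) = -(-20)·(4/5)·((4/5)²-3·4·(4/5)+3·4²)/(6·10000) = 488/46875 rad
Superposition: θ = Σ θ_i = 5167/1171875 rad ≈ 0.004409 rad

θ(4/5) = 5167/1171875 rad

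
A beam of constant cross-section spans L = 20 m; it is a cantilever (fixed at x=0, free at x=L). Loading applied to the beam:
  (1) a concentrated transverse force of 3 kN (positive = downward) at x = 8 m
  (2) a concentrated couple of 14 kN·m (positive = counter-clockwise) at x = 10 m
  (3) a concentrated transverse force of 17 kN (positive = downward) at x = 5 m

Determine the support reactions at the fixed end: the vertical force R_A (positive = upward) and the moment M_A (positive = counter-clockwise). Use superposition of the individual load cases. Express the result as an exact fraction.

R_A = 20 kN, M_A = 95 kN·m

Load 1 — point force P=3 kN at a=8 m (b=L-a=12):
  R_A = P = 3 kN
  M_A = Pa = 3·8 = 24 kN·m
Load 2 — applied couple M₀=14 kN·m at a=10 m (b=L-a=10):
  R_A = 0 kN
  M_A = -M₀ = -14 kN·m
Load 3 — point force P=17 kN at a=5 m (b=L-a=15):
  R_A = P = 17 kN
  M_A = Pa = 17·5 = 85 kN·m
Superposition: R_A = 20 kN, M_A = 95 kN·m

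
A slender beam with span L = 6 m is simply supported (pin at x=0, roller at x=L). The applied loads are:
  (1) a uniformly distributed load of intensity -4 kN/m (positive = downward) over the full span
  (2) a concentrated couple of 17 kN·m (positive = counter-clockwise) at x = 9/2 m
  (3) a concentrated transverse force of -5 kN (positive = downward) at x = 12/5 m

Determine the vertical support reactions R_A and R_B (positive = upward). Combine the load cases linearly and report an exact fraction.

R_A = -73/6 kN, R_B = -101/6 kN

Load 1 — uniform load w=-4 kN/m over full span:
  R_A = wL/2 = (-4)·6/2 = -12 kN
  R_B = wL/2 = (-4)·6/2 = -12 kN
Load 2 — applied couple M₀=17 kN·m at a=9/2 m (b=L-a=3/2):
  R_A = M₀/L = 17/6 kN
  R_B = -M₀/L = -17/6 kN
Load 3 — point force P=-5 kN at a=12/5 m (b=L-a=18/5):
  R_A = Pb/L = (-5)·(18/5)/6 = -3 kN
  R_B = Pa/L = (-5)·(12/5)/6 = -2 kN
Superposition: R_A = -73/6 kN, R_B = -101/6 kN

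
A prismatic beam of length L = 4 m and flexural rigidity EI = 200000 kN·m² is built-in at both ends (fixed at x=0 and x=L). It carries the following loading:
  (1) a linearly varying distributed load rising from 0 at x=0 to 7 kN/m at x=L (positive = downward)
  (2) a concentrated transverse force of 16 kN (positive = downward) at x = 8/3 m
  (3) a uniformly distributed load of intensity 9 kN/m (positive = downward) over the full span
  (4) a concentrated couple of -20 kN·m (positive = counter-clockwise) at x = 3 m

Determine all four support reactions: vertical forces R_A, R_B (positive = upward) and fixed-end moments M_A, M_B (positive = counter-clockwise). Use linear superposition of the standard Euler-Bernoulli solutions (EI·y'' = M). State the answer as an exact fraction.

R_A = 22381/1080 kN, M_A = 7681/540 kN·m, R_B = 48899/1080 kN, M_B = -12599/540 kN·m

Load 1 — triangular load w₀=7 kN/m (0→w₀ over full span):
  R_A = 3w₀L/20 = 3·7·4/20 = 21/5 kN
  M_A = w₀L²/30 = 7·4²/30 = 56/15 kN·m
  R_B = 7w₀L/20 = 7·7·4/20 = 49/5 kN
  M_B = -w₀L²/20 = -7·4²/20 = -28/5 kN·m
Load 2 — point force P=16 kN at a=8/3 m (b=L-a=4/3):
  R_A = Pb²(3a+b)/L³ = 16·(4/3)²·(3·(8/3)+(4/3))/4³ = 112/27 kN
  M_A = Pab²/L² = 16·(8/3)·(4/3)²/4² = 128/27 kN·m
  R_B = Pa²(a+3b)/L³ = 16·(8/3)²·((8/3)+3·(4/3))/4³ = 320/27 kN
  M_B = -Pa²b/L² = -16·(8/3)²·(4/3)/4² = -256/27 kN·m
Load 3 — uniform load w=9 kN/m over full span:
  R_A = wL/2 = 9·4/2 = 18 kN
  M_A = wL²/12 = 9·4²/12 = 12 kN·m
  R_B = wL/2 = 9·4/2 = 18 kN
  M_B = -wL²/12 = -9·4²/12 = -12 kN·m
Load 4 — applied couple M₀=-20 kN·m at a=3 m (b=L-a=1):
  R_A = 6M₀ab/L³ = 6·(-20)·3·1/4³ = -45/8 kN
  M_A = M₀b(2a-b)/L² = (-20)·1·(2·3-1)/4² = -25/4 kN·m
  R_B = -6M₀ab/L³ = -6·(-20)·3·1/4³ = 45/8 kN
  M_B = M₀a(2b-a)/L² = (-20)·3·(2·1-3)/4² = 15/4 kN·m
Superposition: R_A = 22381/1080 kN, M_A = 7681/540 kN·m, R_B = 48899/1080 kN, M_B = -12599/540 kN·m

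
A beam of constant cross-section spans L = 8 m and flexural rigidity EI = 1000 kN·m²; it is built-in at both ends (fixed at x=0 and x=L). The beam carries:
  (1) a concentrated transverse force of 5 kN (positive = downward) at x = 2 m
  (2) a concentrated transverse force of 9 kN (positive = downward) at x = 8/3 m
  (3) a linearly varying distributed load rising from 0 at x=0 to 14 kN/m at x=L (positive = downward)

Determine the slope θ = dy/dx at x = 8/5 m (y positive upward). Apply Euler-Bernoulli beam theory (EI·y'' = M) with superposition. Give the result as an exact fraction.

θ(8/5) = -36463/937500 rad

Load 1 — point force P=5 kN at a=2 m (b=L-a=6):
  θ_1 = -Pb²x(2aL-(3a+b)x)/(2L³EI)  [x≤a] = -5·6²·(8/5)·(2·2·8-(3·2+6)·(8/5))/(2·8³·1000) = -9/2500 rad
Load 2 — point force P=9 kN at a=8/3 m (b=L-a=16/3):
  θ_2 = -Pb²x(2aL-(3a+b)x)/(2L³EI)  [x≤a] = -9·(16/3)²·(8/5)·(2·(8/3)·8-(3·(8/3)+(16/3))·(8/5))/(2·8³·1000) = -16/1875 rad
Load 3 — triangular load w₀=14 kN/m (0→w₀ over full span):
  θ_3 = -w₀(2x(L-x)(L-2x)(x+2L)+x²(L-x)²)/(120LEI) = -14·(2·(8/5)·(8-(8/5))·(8-2·(8/5))·((8/5)+2·8)+(8/5)²·(8-(8/5))²)/(120·8·1000) = -6272/234375 rad
Superposition: θ = Σ θ_i = -36463/937500 rad ≈ -0.038894 rad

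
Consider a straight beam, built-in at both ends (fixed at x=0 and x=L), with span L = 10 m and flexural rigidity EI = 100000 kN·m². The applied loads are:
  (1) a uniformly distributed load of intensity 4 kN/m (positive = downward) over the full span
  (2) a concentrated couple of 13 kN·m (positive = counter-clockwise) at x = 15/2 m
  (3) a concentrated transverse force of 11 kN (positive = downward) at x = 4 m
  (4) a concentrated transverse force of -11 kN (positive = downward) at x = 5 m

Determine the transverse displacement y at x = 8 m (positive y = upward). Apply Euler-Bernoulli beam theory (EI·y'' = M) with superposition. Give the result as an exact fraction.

Load 1 — uniform load w=4 kN/m over full span:
  y_1 = -wx²(L-x)²/(24EI) = -4·8²·(10-8)²/(24·100000) = -4/9375 m
Load 2 — applied couple M₀=13 kN·m at a=15/2 m (b=L-a=5/2):
  y_2 = (R_Ax³/6 - M_Ax²/2 - M₀(x-a)²/2)/EI  [x>a] with R_A=117/80, M_A=65/16 = ((117/80)·8³/6 - (65/16)·8²/2 - 13·(8-(15/2))²/2)/100000 = -273/4000000 m
Load 3 — point force P=11 kN at a=4 m (b=L-a=6):
  y_3 = -Pa²(L-x)²(3bL-(3b+a)(L-x))/(6L³EI)  [x>a] = -11·4²·(10-8)²·(3·6·10-(3·6+4)·(10-8))/(6·10³·100000) = -187/1171875 m
Load 4 — point force P=-11 kN at a=5 m (b=L-a=5):
  y_4 = -Pa²(L-x)²(3bL-(3b+a)(L-x))/(6L³EI)  [x>a] = -(-11)·5²·(10-8)²·(3·5·10-(3·5+5)·(10-8))/(6·10³·100000) = 121/600000 m
Superposition: y = Σ y_i = -135847/300000000 m ≈ -0.000453 m

y(8) = -135847/300000000 m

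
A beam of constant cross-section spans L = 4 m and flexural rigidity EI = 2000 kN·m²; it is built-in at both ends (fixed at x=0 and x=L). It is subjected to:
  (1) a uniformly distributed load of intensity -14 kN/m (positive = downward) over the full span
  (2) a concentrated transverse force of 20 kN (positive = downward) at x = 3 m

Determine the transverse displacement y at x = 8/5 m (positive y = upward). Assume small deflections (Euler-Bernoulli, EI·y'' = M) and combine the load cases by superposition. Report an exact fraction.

Load 1 — uniform load w=-14 kN/m over full span:
  y_1 = -wx²(L-x)²/(24EI) = -(-14)·(8/5)²·(4-(8/5))²/(24·2000) = 336/78125 m
Load 2 — point force P=20 kN at a=3 m (b=L-a=1):
  y_2 = -Pb²x²(3aL-(3a+b)x)/(6L³EI)  [x≤a] = -20·1²·(8/5)²·(3·3·4-(3·3+1)·(8/5))/(6·4³·2000) = -1/750 m
Superposition: y = Σ y_i = 1391/468750 m ≈ 0.002967 m

y(8/5) = 1391/468750 m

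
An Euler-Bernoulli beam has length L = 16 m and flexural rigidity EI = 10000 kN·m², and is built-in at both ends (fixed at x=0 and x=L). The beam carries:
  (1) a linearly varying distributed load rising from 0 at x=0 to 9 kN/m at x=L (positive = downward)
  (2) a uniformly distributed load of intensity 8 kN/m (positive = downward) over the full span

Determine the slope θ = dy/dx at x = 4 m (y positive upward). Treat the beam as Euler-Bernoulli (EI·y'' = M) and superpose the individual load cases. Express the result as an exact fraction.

θ(4) = -991/25000 rad

Load 1 — triangular load w₀=9 kN/m (0→w₀ over full span):
  θ_1 = -w₀(2x(L-x)(L-2x)(x+2L)+x²(L-x)²)/(120LEI) = -9·(2·4·(16-4)·(16-2·4)·(4+2·16)+4²·(16-4)²)/(120·16·10000) = -351/25000 rad
Load 2 — uniform load w=8 kN/m over full span:
  θ_2 = -wx(L-x)(L-2x)/(12EI) = -8·4·(16-4)·(16-2·4)/(12·10000) = -16/625 rad
Superposition: θ = Σ θ_i = -991/25000 rad ≈ -0.039640 rad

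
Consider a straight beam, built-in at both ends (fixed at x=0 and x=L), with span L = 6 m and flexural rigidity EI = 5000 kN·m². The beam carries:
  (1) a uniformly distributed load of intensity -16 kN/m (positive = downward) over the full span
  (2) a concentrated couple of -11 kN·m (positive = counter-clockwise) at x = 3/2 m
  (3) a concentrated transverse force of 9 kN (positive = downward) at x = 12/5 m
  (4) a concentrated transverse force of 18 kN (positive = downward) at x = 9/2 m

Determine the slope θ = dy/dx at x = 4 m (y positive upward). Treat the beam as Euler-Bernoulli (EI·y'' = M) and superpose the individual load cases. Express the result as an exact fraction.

Load 1 — uniform load w=-16 kN/m over full span:
  θ_1 = -wx(L-x)(L-2x)/(12EI) = -(-16)·4·(6-4)·(6-2·4)/(12·5000) = -8/1875 rad
Load 2 — applied couple M₀=-11 kN·m at a=3/2 m (b=L-a=9/2):
  θ_2 = (R_Ax²/2 - M_Ax - M₀(x-a))/EI  [x>a] with R_A=-33/16, M_A=33/16 = ((-33/16)·4²/2 - (33/16)·4 - (-11)·(4-(3/2)))/5000 = 11/20000 rad
Load 3 — point force P=9 kN at a=12/5 m (b=L-a=18/5):
  θ_3 = Pa²(L-x)(2bL-(3b+a)(L-x))/(2L³EI)  [x>a] = 9·(12/5)²·(6-4)·(2·(18/5)·6-(3·(18/5)+(12/5))·(6-4))/(2·6³·5000) = 63/78125 rad
Load 4 — point force P=18 kN at a=9/2 m (b=L-a=3/2):
  θ_4 = -Pb²x(2aL-(3a+b)x)/(2L³EI)  [x≤a] = -18·(3/2)²·4·(2·(9/2)·6-(3·(9/2)+(3/2))·4)/(2·6³·5000) = 9/20000 rad
Superposition: θ = Σ θ_i = -4613/1875000 rad ≈ -0.002460 rad

θ(4) = -4613/1875000 rad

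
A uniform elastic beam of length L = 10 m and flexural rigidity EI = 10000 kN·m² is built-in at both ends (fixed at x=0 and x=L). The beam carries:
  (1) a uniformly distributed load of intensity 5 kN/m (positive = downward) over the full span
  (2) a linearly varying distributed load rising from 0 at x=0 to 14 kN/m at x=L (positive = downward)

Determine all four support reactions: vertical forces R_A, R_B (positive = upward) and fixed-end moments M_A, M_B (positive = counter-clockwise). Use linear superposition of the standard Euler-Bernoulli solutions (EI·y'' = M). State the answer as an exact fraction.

Load 1 — uniform load w=5 kN/m over full span:
  R_A = wL/2 = 5·10/2 = 25 kN
  M_A = wL²/12 = 5·10²/12 = 125/3 kN·m
  R_B = wL/2 = 5·10/2 = 25 kN
  M_B = -wL²/12 = -5·10²/12 = -125/3 kN·m
Load 2 — triangular load w₀=14 kN/m (0→w₀ over full span):
  R_A = 3w₀L/20 = 3·14·10/20 = 21 kN
  M_A = w₀L²/30 = 14·10²/30 = 140/3 kN·m
  R_B = 7w₀L/20 = 7·14·10/20 = 49 kN
  M_B = -w₀L²/20 = -14·10²/20 = -70 kN·m
Superposition: R_A = 46 kN, M_A = 265/3 kN·m, R_B = 74 kN, M_B = -335/3 kN·m

R_A = 46 kN, M_A = 265/3 kN·m, R_B = 74 kN, M_B = -335/3 kN·m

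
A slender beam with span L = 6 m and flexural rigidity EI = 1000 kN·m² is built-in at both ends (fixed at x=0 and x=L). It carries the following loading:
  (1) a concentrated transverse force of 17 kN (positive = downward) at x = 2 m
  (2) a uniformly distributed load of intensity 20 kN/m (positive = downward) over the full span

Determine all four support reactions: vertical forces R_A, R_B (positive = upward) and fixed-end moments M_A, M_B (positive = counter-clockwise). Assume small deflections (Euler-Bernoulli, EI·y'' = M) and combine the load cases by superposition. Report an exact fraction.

R_A = 1960/27 kN, M_A = 676/9 kN·m, R_B = 1739/27 kN, M_B = -608/9 kN·m

Load 1 — point force P=17 kN at a=2 m (b=L-a=4):
  R_A = Pb²(3a+b)/L³ = 17·4²·(3·2+4)/6³ = 340/27 kN
  M_A = Pab²/L² = 17·2·4²/6² = 136/9 kN·m
  R_B = Pa²(a+3b)/L³ = 17·2²·(2+3·4)/6³ = 119/27 kN
  M_B = -Pa²b/L² = -17·2²·4/6² = -68/9 kN·m
Load 2 — uniform load w=20 kN/m over full span:
  R_A = wL/2 = 20·6/2 = 60 kN
  M_A = wL²/12 = 20·6²/12 = 60 kN·m
  R_B = wL/2 = 20·6/2 = 60 kN
  M_B = -wL²/12 = -20·6²/12 = -60 kN·m
Superposition: R_A = 1960/27 kN, M_A = 676/9 kN·m, R_B = 1739/27 kN, M_B = -608/9 kN·m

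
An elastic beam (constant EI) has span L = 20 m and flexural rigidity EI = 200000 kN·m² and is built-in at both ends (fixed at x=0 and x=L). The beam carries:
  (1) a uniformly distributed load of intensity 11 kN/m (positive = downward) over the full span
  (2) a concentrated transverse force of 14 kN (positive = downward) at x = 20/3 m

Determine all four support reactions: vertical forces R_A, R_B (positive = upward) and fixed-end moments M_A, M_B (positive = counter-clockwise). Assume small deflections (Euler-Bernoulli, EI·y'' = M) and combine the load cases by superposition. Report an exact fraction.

Load 1 — uniform load w=11 kN/m over full span:
  R_A = wL/2 = 11·20/2 = 110 kN
  M_A = wL²/12 = 11·20²/12 = 1100/3 kN·m
  R_B = wL/2 = 11·20/2 = 110 kN
  M_B = -wL²/12 = -11·20²/12 = -1100/3 kN·m
Load 2 — point force P=14 kN at a=20/3 m (b=L-a=40/3):
  R_A = Pb²(3a+b)/L³ = 14·(40/3)²·(3·(20/3)+(40/3))/20³ = 280/27 kN
  M_A = Pab²/L² = 14·(20/3)·(40/3)²/20² = 1120/27 kN·m
  R_B = Pa²(a+3b)/L³ = 14·(20/3)²·((20/3)+3·(40/3))/20³ = 98/27 kN
  M_B = -Pa²b/L² = -14·(20/3)²·(40/3)/20² = -560/27 kN·m
Superposition: R_A = 3250/27 kN, M_A = 11020/27 kN·m, R_B = 3068/27 kN, M_B = -10460/27 kN·m

R_A = 3250/27 kN, M_A = 11020/27 kN·m, R_B = 3068/27 kN, M_B = -10460/27 kN·m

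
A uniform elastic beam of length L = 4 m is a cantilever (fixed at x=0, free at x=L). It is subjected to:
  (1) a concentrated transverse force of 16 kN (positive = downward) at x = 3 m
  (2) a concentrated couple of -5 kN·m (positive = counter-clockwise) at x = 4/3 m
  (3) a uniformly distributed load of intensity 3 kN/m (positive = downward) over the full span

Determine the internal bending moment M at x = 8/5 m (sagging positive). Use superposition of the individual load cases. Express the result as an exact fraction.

M(8/5) = -776/25 kN·m

Load 1 — point force P=16 kN at a=3 m (b=L-a=1):
  M_1 = -P(a-x)  [x≤a] = -16·(3-(8/5)) = -112/5 kN·m
Load 2 — applied couple M₀=-5 kN·m at a=4/3 m (b=L-a=8/3):
  M_2 = 0  [x>a] = 0 kN·m
Load 3 — uniform load w=3 kN/m over full span:
  M_3 = -w(L-x)²/2 = -3·(4-(8/5))²/2 = -216/25 kN·m
Superposition: M = Σ M_i = -776/25 kN·m ≈ -31.040000 kN·m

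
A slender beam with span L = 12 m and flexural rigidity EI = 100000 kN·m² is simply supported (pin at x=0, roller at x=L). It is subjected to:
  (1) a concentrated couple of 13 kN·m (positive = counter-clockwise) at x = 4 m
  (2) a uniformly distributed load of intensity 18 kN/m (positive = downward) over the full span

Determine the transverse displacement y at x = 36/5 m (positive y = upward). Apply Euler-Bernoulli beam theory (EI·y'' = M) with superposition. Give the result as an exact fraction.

Load 1 — applied couple M₀=13 kN·m at a=4 m (b=L-a=8):
  y_1 = (M₀x³/(6L)-M₀(x-a)²/2+C₁x)/EI  [x>a] with C₁=M₀(3b²-L²)/(6L)=26/3 = (13·(36/5)³/(6·12)-13·((36/5)-4)²/2+(26/3)·(36/5))/100000 = 247/390625 m
Load 2 — uniform load w=18 kN/m over full span:
  y_2 = -wx(L³-2Lx²+x³)/(24EI) = -18·(36/5)·(12³-2·12·(36/5)²+(36/5)³)/(24·100000) = -90396/1953125 m
Superposition: y = Σ y_i = -89161/1953125 m ≈ -0.045650 m

y(36/5) = -89161/1953125 m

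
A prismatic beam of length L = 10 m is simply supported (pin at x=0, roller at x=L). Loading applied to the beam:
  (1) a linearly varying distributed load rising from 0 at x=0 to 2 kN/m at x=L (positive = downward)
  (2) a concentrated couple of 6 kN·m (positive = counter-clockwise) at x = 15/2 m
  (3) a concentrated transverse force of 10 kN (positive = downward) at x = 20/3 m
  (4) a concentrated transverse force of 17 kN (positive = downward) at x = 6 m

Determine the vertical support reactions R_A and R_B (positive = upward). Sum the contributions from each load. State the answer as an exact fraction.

Load 1 — triangular load w₀=2 kN/m (0→w₀ over full span):
  R_A = w₀L/6 = 2·10/6 = 10/3 kN
  R_B = w₀L/3 = 2·10/3 = 20/3 kN
Load 2 — applied couple M₀=6 kN·m at a=15/2 m (b=L-a=5/2):
  R_A = M₀/L = 6/10 = 3/5 kN
  R_B = -M₀/L = -6/10 = -3/5 kN
Load 3 — point force P=10 kN at a=20/3 m (b=L-a=10/3):
  R_A = Pb/L = 10·(10/3)/10 = 10/3 kN
  R_B = Pa/L = 10·(20/3)/10 = 20/3 kN
Load 4 — point force P=17 kN at a=6 m (b=L-a=4):
  R_A = Pb/L = 17·4/10 = 34/5 kN
  R_B = Pa/L = 17·6/10 = 51/5 kN
Superposition: R_A = 211/15 kN, R_B = 344/15 kN

R_A = 211/15 kN, R_B = 344/15 kN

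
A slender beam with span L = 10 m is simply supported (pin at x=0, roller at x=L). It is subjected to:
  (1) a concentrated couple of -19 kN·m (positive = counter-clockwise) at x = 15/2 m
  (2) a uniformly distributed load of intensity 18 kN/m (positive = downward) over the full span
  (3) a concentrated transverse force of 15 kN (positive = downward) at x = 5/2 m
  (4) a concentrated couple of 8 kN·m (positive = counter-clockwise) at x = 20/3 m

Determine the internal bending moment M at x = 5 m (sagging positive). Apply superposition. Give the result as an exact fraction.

M(5) = 953/4 kN·m

Load 1 — applied couple M₀=-19 kN·m at a=15/2 m (b=L-a=5/2):
  M_1 = M₀x/L  [x≤a] = (-19)·5/10 = -19/2 kN·m
Load 2 — uniform load w=18 kN/m over full span:
  M_2 = wx(L-x)/2 = 18·5·(10-5)/2 = 225 kN·m
Load 3 — point force P=15 kN at a=5/2 m (b=L-a=15/2):
  M_3 = Pa(L-x)/L  [x>a] = 15·(5/2)·(10-5)/10 = 75/4 kN·m
Load 4 — applied couple M₀=8 kN·m at a=20/3 m (b=L-a=10/3):
  M_4 = M₀x/L  [x≤a] = 8·5/10 = 4 kN·m
Superposition: M = Σ M_i = 953/4 kN·m ≈ 238.250000 kN·m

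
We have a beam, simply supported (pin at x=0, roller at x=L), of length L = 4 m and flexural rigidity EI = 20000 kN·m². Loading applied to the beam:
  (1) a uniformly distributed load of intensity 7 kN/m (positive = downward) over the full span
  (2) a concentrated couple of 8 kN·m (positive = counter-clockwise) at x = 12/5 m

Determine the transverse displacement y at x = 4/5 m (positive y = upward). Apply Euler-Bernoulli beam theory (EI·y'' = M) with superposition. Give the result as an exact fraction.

y(4/5) = -932/1171875 m

Load 1 — uniform load w=7 kN/m over full span:
  y_1 = -wx(L³-2Lx²+x³)/(24EI) = -7·(4/5)·(4³-2·4·(4/5)²+(4/5)³)/(24·20000) = -812/1171875 m
Load 2 — applied couple M₀=8 kN·m at a=12/5 m (b=L-a=8/5):
  y_2 = (M₀x³/(6L)+C₁x)/EI  [x≤a] with C₁=M₀(3b²-L²)/(6L)=-208/75 = (8·(4/5)³/(6·4)+(-208/75)·(4/5))/20000 = -8/78125 m
Superposition: y = Σ y_i = -932/1171875 m ≈ -0.000795 m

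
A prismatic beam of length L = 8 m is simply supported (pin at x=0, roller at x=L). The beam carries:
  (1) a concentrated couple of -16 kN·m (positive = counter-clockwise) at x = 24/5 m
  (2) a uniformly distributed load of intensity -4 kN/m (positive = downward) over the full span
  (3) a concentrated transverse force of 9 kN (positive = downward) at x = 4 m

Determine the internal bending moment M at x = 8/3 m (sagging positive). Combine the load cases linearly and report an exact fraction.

Load 1 — applied couple M₀=-16 kN·m at a=24/5 m (b=L-a=16/5):
  M_1 = M₀x/L  [x≤a] = (-16)·(8/3)/8 = -16/3 kN·m
Load 2 — uniform load w=-4 kN/m over full span:
  M_2 = wx(L-x)/2 = (-4)·(8/3)·(8-(8/3))/2 = -256/9 kN·m
Load 3 — point force P=9 kN at a=4 m (b=L-a=4):
  M_3 = Pbx/L  [x≤a] = 9·4·(8/3)/8 = 12 kN·m
Superposition: M = Σ M_i = -196/9 kN·m ≈ -21.777778 kN·m

M(8/3) = -196/9 kN·m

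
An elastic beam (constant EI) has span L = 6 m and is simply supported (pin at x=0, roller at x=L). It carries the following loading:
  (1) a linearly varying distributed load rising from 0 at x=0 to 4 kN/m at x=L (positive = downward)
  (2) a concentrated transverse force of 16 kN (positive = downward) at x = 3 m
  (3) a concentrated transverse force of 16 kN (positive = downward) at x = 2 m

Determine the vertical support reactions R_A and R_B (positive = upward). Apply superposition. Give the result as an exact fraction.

Load 1 — triangular load w₀=4 kN/m (0→w₀ over full span):
  R_A = w₀L/6 = 4·6/6 = 4 kN
  R_B = w₀L/3 = 4·6/3 = 8 kN
Load 2 — point force P=16 kN at a=3 m (b=L-a=3):
  R_A = Pb/L = 16·3/6 = 8 kN
  R_B = Pa/L = 16·3/6 = 8 kN
Load 3 — point force P=16 kN at a=2 m (b=L-a=4):
  R_A = Pb/L = 16·4/6 = 32/3 kN
  R_B = Pa/L = 16·2/6 = 16/3 kN
Superposition: R_A = 68/3 kN, R_B = 64/3 kN

R_A = 68/3 kN, R_B = 64/3 kN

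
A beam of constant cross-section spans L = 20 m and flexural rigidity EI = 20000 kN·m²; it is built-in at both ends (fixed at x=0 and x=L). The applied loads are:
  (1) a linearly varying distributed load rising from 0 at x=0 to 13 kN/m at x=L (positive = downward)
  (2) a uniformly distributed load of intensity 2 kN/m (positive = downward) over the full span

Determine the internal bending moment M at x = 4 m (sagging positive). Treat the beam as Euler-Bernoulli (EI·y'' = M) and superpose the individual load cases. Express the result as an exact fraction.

M(4) = -404/15 kN·m

Load 1 — triangular load w₀=13 kN/m (0→w₀ over full span):
  M_1 = 3w₀Lx/20 - w₀L²/30 - w₀x³/(6L) = 3·13·20·4/20 - 13·20²/30 - 13·4³/(6·20) = -364/15 kN·m
Load 2 — uniform load w=2 kN/m over full span:
  M_2 = wLx/2 - wL²/12 - wx²/2 = 2·20·4/2 - 2·20²/12 - 2·4²/2 = -8/3 kN·m
Superposition: M = Σ M_i = -404/15 kN·m ≈ -26.933333 kN·m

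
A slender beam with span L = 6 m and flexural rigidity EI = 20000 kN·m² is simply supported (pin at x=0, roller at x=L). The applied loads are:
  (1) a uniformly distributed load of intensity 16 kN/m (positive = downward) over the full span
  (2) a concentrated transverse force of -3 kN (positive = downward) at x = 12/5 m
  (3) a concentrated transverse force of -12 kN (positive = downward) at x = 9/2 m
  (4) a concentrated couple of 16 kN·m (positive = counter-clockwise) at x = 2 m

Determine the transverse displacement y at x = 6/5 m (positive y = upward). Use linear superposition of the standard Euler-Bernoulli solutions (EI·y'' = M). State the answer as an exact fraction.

y(6/5) = -315071/50000000 m

Load 1 — uniform load w=16 kN/m over full span:
  y_1 = -wx(L³-2Lx²+x³)/(24EI) = -16·(6/5)·(6³-2·6·(6/5)²+(6/5)³)/(24·20000) = -3132/390625 m
Load 2 — point force P=-3 kN at a=12/5 m (b=L-a=18/5):
  y_2 = -Pbx(L²-b²-x²)/(6LEI)  [x≤a] = -(-3)·(18/5)·(6/5)·(6²-(18/5)²-(6/5)²)/(6·6·20000) = 243/625000 m
Load 3 — point force P=-12 kN at a=9/2 m (b=L-a=3/2):
  y_3 = -Pbx(L²-b²-x²)/(6LEI)  [x≤a] = -(-12)·(3/2)·(6/5)·(6²-(3/2)²-(6/5)²)/(6·6·20000) = 9693/10000000 m
Load 4 — applied couple M₀=16 kN·m at a=2 m (b=L-a=4):
  y_4 = (M₀x³/(6L)+C₁x)/EI  [x≤a] with C₁=M₀(3b²-L²)/(6L)=16/3 = (16·(6/5)³/(6·6)+(16/3)·(6/5))/20000 = 28/78125 m
Superposition: y = Σ y_i = -315071/50000000 m ≈ -0.006301 m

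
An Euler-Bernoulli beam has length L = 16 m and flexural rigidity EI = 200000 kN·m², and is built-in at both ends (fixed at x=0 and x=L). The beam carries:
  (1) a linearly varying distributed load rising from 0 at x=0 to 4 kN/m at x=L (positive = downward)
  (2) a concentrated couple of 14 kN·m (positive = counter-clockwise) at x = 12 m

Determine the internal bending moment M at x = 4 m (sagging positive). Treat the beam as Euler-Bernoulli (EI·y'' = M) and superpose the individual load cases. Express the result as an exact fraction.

M(4) = 93/80 kN·m

Load 1 — triangular load w₀=4 kN/m (0→w₀ over full span):
  M_1 = 3w₀Lx/20 - w₀L²/30 - w₀x³/(6L) = 3·4·16·4/20 - 4·16²/30 - 4·4³/(6·16) = 8/5 kN·m
Load 2 — applied couple M₀=14 kN·m at a=12 m (b=L-a=4):
  M_2 = R_Ax - M_A  [x≤a] with R_A=63/64, M_A=35/8 = (63/64)·4 - (35/8) = -7/16 kN·m
Superposition: M = Σ M_i = 93/80 kN·m ≈ 1.162500 kN·m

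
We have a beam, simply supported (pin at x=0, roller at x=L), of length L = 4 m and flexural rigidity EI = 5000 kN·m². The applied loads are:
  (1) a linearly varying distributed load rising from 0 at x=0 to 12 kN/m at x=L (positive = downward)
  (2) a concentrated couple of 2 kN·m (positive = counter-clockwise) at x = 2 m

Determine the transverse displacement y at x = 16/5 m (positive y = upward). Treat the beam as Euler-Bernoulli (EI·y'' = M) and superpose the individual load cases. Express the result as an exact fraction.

y(16/5) = -47893/19531250 m

Load 1 — triangular load w₀=12 kN/m (0→w₀ over full span):
  y_1 = -w₀x(7L⁴-10L²x²+3x⁴)/(360LEI) = -12·(16/5)·(7·4⁴-10·4²·(16/5)²+3·(16/5)⁴)/(360·4·5000) = -24384/9765625 m
Load 2 — applied couple M₀=2 kN·m at a=2 m (b=L-a=2):
  y_2 = (M₀x³/(6L)-M₀(x-a)²/2+C₁x)/EI  [x>a] with C₁=M₀(3b²-L²)/(6L)=-1/3 = (2·(16/5)³/(6·4)-2·((16/5)-2)²/2+(-1/3)·(16/5))/5000 = 7/156250 m
Superposition: y = Σ y_i = -47893/19531250 m ≈ -0.002452 m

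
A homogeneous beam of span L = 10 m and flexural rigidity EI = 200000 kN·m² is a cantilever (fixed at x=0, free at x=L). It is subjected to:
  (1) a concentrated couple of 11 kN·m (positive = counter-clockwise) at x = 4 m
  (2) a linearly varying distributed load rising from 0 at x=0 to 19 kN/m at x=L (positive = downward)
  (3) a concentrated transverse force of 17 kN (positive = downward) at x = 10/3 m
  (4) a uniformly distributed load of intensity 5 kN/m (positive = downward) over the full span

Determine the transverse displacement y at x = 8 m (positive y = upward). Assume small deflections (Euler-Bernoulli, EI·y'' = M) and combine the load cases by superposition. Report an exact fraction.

y(8) = -8936381/101250000 m

Load 1 — applied couple M₀=11 kN·m at a=4 m (b=L-a=6):
  y_1 = M₀a(2x-a)/(2EI)  [x>a] = 11·4·(2·8-4)/(2·200000) = 33/25000 m
Load 2 — triangular load w₀=19 kN/m (0→w₀ over full span):
  y_2 = (w₀Lx³/12-w₀L²x²/6-w₀x⁵/(120L))/EI = (19·10·8³/12-19·10²·8²/6-19·8⁵/(120·10))/200000 = -14858/234375 m
Load 3 — point force P=17 kN at a=10/3 m (b=L-a=20/3):
  y_3 = -Pa²(3x-a)/(6EI)  [x>a] = -17·(10/3)²·(3·8-(10/3))/(6·200000) = -527/162000 m
Load 4 — uniform load w=5 kN/m over full span:
  y_4 = -wx²(x²-4Lx+6L²)/(24EI) = -5·8²·(8²-4·10·8+6·10²)/(24·200000) = -43/1875 m
Superposition: y = Σ y_i = -8936381/101250000 m ≈ -0.088261 m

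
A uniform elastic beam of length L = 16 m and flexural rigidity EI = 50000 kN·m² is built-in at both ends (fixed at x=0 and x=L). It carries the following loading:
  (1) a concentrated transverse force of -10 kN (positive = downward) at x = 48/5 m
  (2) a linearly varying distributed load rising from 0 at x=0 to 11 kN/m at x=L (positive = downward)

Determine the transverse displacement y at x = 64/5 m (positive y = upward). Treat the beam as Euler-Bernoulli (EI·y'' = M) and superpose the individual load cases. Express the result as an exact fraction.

Load 1 — point force P=-10 kN at a=48/5 m (b=L-a=32/5):
  y_1 = -Pa²(L-x)²(3bL-(3b+a)(L-x))/(6L³EI)  [x>a] = -(-10)·(48/5)²·(16-(64/5))²·(3·(32/5)·16-(3·(32/5)+(48/5))·(16-(64/5)))/(6·16³·50000) = 16128/9765625 m
Load 2 — triangular load w₀=11 kN/m (0→w₀ over full span):
  y_2 = -w₀x²(L-x)²(x+2L)/(120LEI) = -11·(64/5)²·(16-(64/5))²·((64/5)+2·16)/(120·16·50000) = -1261568/146484375 m
Superposition: y = Σ y_i = -1019648/146484375 m ≈ -0.006961 m

y(64/5) = -1019648/146484375 m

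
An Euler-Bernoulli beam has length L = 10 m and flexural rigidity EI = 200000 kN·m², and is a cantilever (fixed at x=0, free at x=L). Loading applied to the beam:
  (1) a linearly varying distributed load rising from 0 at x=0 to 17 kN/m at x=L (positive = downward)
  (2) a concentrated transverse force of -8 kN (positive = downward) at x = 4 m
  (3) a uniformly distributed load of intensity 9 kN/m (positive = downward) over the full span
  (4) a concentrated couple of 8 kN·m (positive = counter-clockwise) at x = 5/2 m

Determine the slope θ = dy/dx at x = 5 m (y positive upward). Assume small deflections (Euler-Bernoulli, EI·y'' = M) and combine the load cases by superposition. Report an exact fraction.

θ(5) = -146093/9600000 rad

Load 1 — triangular load w₀=17 kN/m (0→w₀ over full span):
  θ_1 = (w₀Lx²/4-w₀L²x/3-w₀x⁴/(24L))/EI = (17·10·5²/4-17·10²·5/3-17·5⁴/(24·10))/200000 = -697/76800 rad
Load 2 — point force P=-8 kN at a=4 m (b=L-a=6):
  θ_2 = -Pa²/(2EI)  [x>a] = -(-8)·4²/(2·200000) = 1/3125 rad
Load 3 — uniform load w=9 kN/m over full span:
  θ_3 = -wx(x²-3Lx+3L²)/(6EI) = -9·5·(5²-3·10·5+3·10²)/(6·200000) = -21/3200 rad
Load 4 — applied couple M₀=8 kN·m at a=5/2 m (b=L-a=15/2):
  θ_4 = M₀a/EI  [x>a] = 8·(5/2)/200000 = 1/10000 rad
Superposition: θ = Σ θ_i = -146093/9600000 rad ≈ -0.015218 rad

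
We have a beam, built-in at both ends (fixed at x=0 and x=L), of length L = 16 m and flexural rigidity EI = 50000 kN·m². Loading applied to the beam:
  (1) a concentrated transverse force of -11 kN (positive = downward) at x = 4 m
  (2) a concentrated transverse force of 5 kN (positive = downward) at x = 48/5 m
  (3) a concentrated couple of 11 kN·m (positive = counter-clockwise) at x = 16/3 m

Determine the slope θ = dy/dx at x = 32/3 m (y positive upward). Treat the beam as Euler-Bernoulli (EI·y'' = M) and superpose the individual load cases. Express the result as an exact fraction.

θ(32/3) = -452/2109375 rad

Load 1 — point force P=-11 kN at a=4 m (b=L-a=12):
  θ_1 = Pa²(L-x)(2bL-(3b+a)(L-x))/(2L³EI)  [x>a] = (-11)·4²·(16-(32/3))·(2·12·16-(3·12+4)·(16-(32/3)))/(2·16³·50000) = -11/28125 rad
Load 2 — point force P=5 kN at a=48/5 m (b=L-a=32/5):
  θ_2 = Pa²(L-x)(2bL-(3b+a)(L-x))/(2L³EI)  [x>a] = 5·(48/5)²·(16-(32/3))·(2·(32/5)·16-(3·(32/5)+(48/5))·(16-(32/3)))/(2·16³·50000) = 24/78125 rad
Load 3 — applied couple M₀=11 kN·m at a=16/3 m (b=L-a=32/3):
  θ_3 = (R_Ax²/2 - M_Ax - M₀(x-a))/EI  [x>a] with R_A=11/12, M_A=0 = ((11/12)·(32/3)²/2 - 0·(32/3) - 11·((32/3)-(16/3)))/50000 = -11/84375 rad
Superposition: θ = Σ θ_i = -452/2109375 rad ≈ -0.000214 rad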